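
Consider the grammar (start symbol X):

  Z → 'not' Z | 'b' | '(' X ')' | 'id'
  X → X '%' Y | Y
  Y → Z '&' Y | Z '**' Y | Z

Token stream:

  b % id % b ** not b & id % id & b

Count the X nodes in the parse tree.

4

[X [X [X [X [Y [Z b]]] % [Y [Z id]]] % [Y [Z b] ** [Y [Z not [Z b]] & [Y [Z id]]]]] % [Y [Z id] & [Y [Z b]]]]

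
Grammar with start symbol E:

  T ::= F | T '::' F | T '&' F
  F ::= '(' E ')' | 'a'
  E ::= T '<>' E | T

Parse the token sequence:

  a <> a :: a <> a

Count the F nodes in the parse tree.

4

[E [T [F a]] <> [E [T [T [F a]] :: [F a]] <> [E [T [F a]]]]]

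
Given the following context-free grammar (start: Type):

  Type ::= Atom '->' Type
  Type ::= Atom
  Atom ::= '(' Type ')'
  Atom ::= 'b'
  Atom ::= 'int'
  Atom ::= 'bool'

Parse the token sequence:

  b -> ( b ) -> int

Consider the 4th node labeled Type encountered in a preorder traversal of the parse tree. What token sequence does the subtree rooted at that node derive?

int

[Type [Atom b] -> [Type [Atom ( [Type [Atom b]] )] -> [Type [Atom int]]]]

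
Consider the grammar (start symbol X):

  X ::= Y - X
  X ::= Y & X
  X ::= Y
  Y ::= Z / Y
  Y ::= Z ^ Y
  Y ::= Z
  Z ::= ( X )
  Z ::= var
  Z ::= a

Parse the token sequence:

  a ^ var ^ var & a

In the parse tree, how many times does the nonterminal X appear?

2

[X [Y [Z a] ^ [Y [Z var] ^ [Y [Z var]]]] & [X [Y [Z a]]]]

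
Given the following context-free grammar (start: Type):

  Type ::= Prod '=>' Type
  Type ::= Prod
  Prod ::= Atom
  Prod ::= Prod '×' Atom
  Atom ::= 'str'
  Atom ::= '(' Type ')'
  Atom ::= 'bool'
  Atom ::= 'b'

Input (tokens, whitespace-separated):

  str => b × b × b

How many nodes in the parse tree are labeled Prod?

4

[Type [Prod [Atom str]] => [Type [Prod [Prod [Prod [Atom b]] × [Atom b]] × [Atom b]]]]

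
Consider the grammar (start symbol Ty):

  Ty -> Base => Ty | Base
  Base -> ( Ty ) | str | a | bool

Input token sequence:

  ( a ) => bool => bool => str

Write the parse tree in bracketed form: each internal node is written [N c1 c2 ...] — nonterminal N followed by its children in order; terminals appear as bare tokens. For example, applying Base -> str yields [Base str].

[Ty [Base ( [Ty [Base a]] )] => [Ty [Base bool] => [Ty [Base bool] => [Ty [Base str]]]]]

Ty
Base => Ty
( Ty ) => Ty
( Base ) => Ty
( a ) => Ty
( a ) => Base => Ty
( a ) => bool => Ty
( a ) => bool => Base => Ty
( a ) => bool => bool => Ty
( a ) => bool => bool => Base
( a ) => bool => bool => str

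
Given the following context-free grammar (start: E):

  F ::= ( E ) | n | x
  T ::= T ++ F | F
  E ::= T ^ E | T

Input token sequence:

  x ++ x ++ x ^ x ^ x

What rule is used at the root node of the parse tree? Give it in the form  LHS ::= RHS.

E ::= T ^ E

[E [T [T [T [F x]] ++ [F x]] ++ [F x]] ^ [E [T [F x]] ^ [E [T [F x]]]]]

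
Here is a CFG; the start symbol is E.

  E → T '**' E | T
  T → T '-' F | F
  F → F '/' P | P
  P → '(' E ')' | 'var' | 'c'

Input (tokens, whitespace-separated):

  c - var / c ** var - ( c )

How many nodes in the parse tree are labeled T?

[E [T [T [F [P c]]] - [F [F [P var]] / [P c]]] ** [E [T [T [F [P var]]] - [F [P ( [E [T [F [P c]]]] )]]]]]

5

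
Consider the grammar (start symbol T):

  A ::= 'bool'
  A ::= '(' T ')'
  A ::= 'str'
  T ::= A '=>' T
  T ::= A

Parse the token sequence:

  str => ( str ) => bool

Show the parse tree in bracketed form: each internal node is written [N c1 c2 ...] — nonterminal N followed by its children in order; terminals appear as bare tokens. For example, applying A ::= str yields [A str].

T
A => T
str => T
str => A => T
str => ( T ) => T
str => ( A ) => T
str => ( str ) => T
str => ( str ) => A
str => ( str ) => bool

[T [A str] => [T [A ( [T [A str]] )] => [T [A bool]]]]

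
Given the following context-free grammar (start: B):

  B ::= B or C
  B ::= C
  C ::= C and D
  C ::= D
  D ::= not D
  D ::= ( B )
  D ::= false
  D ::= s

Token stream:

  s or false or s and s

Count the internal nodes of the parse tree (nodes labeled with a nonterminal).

[B [B [B [C [D s]]] or [C [D false]]] or [C [C [D s]] and [D s]]]

11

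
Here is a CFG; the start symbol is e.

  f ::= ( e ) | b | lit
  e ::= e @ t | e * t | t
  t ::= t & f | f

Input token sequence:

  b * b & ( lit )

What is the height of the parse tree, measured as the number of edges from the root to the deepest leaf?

[e [e [t [f b]]] * [t [t [f b]] & [f ( [e [t [f lit]]] )]]]

6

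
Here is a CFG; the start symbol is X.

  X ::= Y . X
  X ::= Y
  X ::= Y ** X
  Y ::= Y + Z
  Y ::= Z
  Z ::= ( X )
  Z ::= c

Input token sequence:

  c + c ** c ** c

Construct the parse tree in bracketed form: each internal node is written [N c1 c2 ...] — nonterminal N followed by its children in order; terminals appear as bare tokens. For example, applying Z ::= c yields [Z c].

[X [Y [Y [Z c]] + [Z c]] ** [X [Y [Z c]] ** [X [Y [Z c]]]]]

X
Y ** X
Y + Z ** X
Z + Z ** X
c + Z ** X
c + c ** X
c + c ** Y ** X
c + c ** Z ** X
c + c ** c ** X
c + c ** c ** Y
c + c ** c ** Z
c + c ** c ** c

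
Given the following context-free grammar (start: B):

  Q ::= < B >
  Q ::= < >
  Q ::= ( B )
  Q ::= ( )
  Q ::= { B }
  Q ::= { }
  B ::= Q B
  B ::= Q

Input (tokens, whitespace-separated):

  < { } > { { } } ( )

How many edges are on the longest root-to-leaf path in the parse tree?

5

[B [Q < [B [Q { }]] >] [B [Q { [B [Q { }]] }] [B [Q ( )]]]]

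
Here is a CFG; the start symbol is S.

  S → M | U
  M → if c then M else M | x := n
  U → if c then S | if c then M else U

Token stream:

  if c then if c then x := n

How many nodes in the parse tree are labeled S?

[S [U if c then [S [U if c then [S [M x := n]]]]]]

3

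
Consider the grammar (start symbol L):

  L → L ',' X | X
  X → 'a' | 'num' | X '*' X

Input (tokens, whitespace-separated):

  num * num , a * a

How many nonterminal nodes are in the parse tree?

8

[L [L [X [X num] * [X num]]] , [X [X a] * [X a]]]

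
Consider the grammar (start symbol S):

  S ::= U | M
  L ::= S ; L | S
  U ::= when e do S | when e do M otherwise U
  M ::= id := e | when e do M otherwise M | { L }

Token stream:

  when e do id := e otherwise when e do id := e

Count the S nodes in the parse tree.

2

[S [U when e do [M id := e] otherwise [U when e do [S [M id := e]]]]]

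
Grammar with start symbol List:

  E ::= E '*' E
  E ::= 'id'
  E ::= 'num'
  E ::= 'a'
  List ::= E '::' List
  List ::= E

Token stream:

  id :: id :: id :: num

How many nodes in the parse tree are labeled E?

4

[List [E id] :: [List [E id] :: [List [E id] :: [List [E num]]]]]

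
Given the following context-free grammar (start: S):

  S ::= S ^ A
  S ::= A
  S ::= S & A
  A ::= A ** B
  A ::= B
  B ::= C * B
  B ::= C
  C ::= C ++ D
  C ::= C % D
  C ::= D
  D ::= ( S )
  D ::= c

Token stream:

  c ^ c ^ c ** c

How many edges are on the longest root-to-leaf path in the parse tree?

[S [S [S [A [B [C [D c]]]]] ^ [A [B [C [D c]]]]] ^ [A [A [B [C [D c]]]] ** [B [C [D c]]]]]

7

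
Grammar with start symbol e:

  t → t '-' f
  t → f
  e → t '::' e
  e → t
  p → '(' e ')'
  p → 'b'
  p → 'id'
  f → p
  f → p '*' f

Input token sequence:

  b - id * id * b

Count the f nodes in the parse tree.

[e [t [t [f [p b]]] - [f [p id] * [f [p id] * [f [p b]]]]]]

4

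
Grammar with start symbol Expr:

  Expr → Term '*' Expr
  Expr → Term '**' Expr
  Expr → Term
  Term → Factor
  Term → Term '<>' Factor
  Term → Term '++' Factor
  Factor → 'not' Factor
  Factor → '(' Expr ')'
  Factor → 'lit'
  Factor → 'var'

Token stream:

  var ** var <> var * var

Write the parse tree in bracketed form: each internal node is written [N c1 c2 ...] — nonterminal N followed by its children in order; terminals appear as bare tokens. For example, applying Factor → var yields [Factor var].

Expr
Term ** Expr
Factor ** Expr
var ** Expr
var ** Term * Expr
var ** Term <> Factor * Expr
var ** Factor <> Factor * Expr
var ** var <> Factor * Expr
var ** var <> var * Expr
var ** var <> var * Term
var ** var <> var * Factor
var ** var <> var * var

[Expr [Term [Factor var]] ** [Expr [Term [Term [Factor var]] <> [Factor var]] * [Expr [Term [Factor var]]]]]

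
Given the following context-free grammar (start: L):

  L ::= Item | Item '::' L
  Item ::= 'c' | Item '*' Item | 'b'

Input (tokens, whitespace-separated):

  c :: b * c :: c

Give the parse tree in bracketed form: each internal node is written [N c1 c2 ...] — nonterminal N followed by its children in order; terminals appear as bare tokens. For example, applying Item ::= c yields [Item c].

L
Item :: L
c :: L
c :: Item :: L
c :: Item * Item :: L
c :: b * Item :: L
c :: b * c :: L
c :: b * c :: Item
c :: b * c :: c

[L [Item c] :: [L [Item [Item b] * [Item c]] :: [L [Item c]]]]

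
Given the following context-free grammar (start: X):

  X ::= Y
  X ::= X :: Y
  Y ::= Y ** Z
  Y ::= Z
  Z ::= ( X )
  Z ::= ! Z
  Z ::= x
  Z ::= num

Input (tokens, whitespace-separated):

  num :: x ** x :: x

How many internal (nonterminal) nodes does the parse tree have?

11

[X [X [X [Y [Z num]]] :: [Y [Y [Z x]] ** [Z x]]] :: [Y [Z x]]]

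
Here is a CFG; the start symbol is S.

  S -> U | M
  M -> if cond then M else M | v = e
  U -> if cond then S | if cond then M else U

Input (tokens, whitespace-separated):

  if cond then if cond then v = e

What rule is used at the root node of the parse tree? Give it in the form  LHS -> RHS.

S -> U

[S [U if cond then [S [U if cond then [S [M v = e]]]]]]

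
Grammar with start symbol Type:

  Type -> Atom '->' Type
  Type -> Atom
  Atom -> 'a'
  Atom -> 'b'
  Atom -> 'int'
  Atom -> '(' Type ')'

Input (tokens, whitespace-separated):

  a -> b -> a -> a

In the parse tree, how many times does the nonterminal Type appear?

4

[Type [Atom a] -> [Type [Atom b] -> [Type [Atom a] -> [Type [Atom a]]]]]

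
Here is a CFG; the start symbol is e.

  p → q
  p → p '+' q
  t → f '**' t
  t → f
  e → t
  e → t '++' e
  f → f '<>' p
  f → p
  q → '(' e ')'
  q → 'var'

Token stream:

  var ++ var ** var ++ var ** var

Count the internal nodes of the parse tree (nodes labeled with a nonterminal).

[e [t [f [p [q var]]]] ++ [e [t [f [p [q var]]] ** [t [f [p [q var]]]]] ++ [e [t [f [p [q var]]] ** [t [f [p [q var]]]]]]]]

23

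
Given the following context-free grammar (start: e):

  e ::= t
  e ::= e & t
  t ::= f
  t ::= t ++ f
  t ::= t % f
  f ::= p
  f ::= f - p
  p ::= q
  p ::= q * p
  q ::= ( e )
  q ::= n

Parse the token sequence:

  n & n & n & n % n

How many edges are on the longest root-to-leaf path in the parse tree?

8

[e [e [e [e [t [f [p [q n]]]]] & [t [f [p [q n]]]]] & [t [f [p [q n]]]]] & [t [t [f [p [q n]]]] % [f [p [q n]]]]]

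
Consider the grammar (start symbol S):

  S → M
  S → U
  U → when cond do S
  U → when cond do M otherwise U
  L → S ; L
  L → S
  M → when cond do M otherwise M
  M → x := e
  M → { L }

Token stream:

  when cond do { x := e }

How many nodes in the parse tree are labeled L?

[S [U when cond do [S [M { [L [S [M x := e]]] }]]]]

1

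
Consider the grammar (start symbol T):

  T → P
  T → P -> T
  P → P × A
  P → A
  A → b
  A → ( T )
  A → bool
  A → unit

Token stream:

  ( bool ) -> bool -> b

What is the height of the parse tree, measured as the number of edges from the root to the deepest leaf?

6

[T [P [A ( [T [P [A bool]]] )]] -> [T [P [A bool]] -> [T [P [A b]]]]]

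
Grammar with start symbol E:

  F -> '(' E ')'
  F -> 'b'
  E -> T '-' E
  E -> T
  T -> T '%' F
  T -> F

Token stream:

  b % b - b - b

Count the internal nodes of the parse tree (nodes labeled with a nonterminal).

[E [T [T [F b]] % [F b]] - [E [T [F b]] - [E [T [F b]]]]]

11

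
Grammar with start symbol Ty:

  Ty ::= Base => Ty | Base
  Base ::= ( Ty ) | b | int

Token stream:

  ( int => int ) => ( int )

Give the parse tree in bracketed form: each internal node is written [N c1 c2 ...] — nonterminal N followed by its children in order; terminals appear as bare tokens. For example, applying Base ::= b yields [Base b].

[Ty [Base ( [Ty [Base int] => [Ty [Base int]]] )] => [Ty [Base ( [Ty [Base int]] )]]]

Ty
Base => Ty
( Ty ) => Ty
( Base => Ty ) => Ty
( int => Ty ) => Ty
( int => Base ) => Ty
( int => int ) => Ty
( int => int ) => Base
( int => int ) => ( Ty )
( int => int ) => ( Base )
( int => int ) => ( int )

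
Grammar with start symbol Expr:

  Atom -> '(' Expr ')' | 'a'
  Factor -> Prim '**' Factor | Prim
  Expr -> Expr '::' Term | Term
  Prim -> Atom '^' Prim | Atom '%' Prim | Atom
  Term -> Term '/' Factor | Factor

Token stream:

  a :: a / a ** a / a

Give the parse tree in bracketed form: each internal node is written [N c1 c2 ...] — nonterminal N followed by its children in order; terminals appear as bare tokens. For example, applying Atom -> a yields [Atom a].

Expr
Expr :: Term
Term :: Term
Factor :: Term
Prim :: Term
Atom :: Term
a :: Term
a :: Term / Factor
a :: Term / Factor / Factor
a :: Factor / Factor / Factor
a :: Prim / Factor / Factor
a :: Atom / Factor / Factor
a :: a / Factor / Factor
a :: a / Prim ** Factor / Factor
a :: a / Atom ** Factor / Factor
a :: a / a ** Factor / Factor
a :: a / a ** Prim / Factor
a :: a / a ** Atom / Factor
a :: a / a ** a / Factor
a :: a / a ** a / Prim
a :: a / a ** a / Atom
a :: a / a ** a / a

[Expr [Expr [Term [Factor [Prim [Atom a]]]]] :: [Term [Term [Term [Factor [Prim [Atom a]]]] / [Factor [Prim [Atom a]] ** [Factor [Prim [Atom a]]]]] / [Factor [Prim [Atom a]]]]]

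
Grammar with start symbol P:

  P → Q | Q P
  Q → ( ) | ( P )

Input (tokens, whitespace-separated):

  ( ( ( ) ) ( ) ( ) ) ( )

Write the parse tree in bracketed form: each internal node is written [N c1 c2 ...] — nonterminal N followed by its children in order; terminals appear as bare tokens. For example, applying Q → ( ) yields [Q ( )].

[P [Q ( [P [Q ( [P [Q ( )]] )] [P [Q ( )] [P [Q ( )]]]] )] [P [Q ( )]]]

P
Q P
( P ) P
( Q P ) P
( ( P ) P ) P
( ( Q ) P ) P
( ( ( ) ) P ) P
( ( ( ) ) Q P ) P
( ( ( ) ) ( ) P ) P
( ( ( ) ) ( ) Q ) P
( ( ( ) ) ( ) ( ) ) P
( ( ( ) ) ( ) ( ) ) Q
( ( ( ) ) ( ) ( ) ) ( )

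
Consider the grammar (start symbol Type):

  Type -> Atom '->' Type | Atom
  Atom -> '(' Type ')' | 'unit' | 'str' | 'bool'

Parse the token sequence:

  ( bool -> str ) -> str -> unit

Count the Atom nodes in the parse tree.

5

[Type [Atom ( [Type [Atom bool] -> [Type [Atom str]]] )] -> [Type [Atom str] -> [Type [Atom unit]]]]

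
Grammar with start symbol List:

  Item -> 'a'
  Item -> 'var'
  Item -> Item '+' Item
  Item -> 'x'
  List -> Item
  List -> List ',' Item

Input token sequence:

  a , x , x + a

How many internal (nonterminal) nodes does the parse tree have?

[List [List [List [Item a]] , [Item x]] , [Item [Item x] + [Item a]]]

8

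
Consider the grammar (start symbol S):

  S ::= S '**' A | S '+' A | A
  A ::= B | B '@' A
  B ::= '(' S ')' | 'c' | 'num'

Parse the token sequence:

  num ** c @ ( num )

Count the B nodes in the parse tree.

4

[S [S [A [B num]]] ** [A [B c] @ [A [B ( [S [A [B num]]] )]]]]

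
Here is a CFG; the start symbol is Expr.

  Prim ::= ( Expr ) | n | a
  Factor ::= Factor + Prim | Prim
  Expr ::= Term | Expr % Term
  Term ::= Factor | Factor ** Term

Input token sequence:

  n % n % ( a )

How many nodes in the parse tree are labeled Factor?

[Expr [Expr [Expr [Term [Factor [Prim n]]]] % [Term [Factor [Prim n]]]] % [Term [Factor [Prim ( [Expr [Term [Factor [Prim a]]]] )]]]]

4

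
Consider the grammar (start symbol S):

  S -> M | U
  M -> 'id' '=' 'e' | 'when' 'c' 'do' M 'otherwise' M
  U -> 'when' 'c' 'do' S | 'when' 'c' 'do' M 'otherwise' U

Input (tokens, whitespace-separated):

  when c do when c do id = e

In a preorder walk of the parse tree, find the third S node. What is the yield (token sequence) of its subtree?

[S [U when c do [S [U when c do [S [M id = e]]]]]]

id = e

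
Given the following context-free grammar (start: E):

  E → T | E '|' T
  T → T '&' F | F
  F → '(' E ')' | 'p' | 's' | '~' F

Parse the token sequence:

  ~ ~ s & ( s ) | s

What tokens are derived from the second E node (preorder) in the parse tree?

~ ~ s & ( s )

[E [E [T [T [F ~ [F ~ [F s]]]] & [F ( [E [T [F s]]] )]]] | [T [F s]]]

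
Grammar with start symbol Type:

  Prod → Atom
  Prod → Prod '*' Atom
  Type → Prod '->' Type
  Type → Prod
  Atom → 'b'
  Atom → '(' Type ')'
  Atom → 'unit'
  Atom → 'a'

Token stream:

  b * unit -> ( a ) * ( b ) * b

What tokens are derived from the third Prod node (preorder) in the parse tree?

[Type [Prod [Prod [Atom b]] * [Atom unit]] -> [Type [Prod [Prod [Prod [Atom ( [Type [Prod [Atom a]]] )]] * [Atom ( [Type [Prod [Atom b]]] )]] * [Atom b]]]]

( a ) * ( b ) * b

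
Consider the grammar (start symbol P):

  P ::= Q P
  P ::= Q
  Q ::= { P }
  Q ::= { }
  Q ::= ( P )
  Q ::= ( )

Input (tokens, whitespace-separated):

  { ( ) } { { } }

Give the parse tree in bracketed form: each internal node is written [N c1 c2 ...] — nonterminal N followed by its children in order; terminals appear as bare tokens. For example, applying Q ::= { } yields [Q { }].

P
Q P
{ P } P
{ Q } P
{ ( ) } P
{ ( ) } Q
{ ( ) } { P }
{ ( ) } { Q }
{ ( ) } { { } }

[P [Q { [P [Q ( )]] }] [P [Q { [P [Q { }]] }]]]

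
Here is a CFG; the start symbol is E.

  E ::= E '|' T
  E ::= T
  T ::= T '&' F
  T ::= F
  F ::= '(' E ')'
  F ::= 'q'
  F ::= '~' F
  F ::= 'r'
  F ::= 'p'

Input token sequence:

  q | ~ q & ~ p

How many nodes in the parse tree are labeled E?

[E [E [T [F q]]] | [T [T [F ~ [F q]]] & [F ~ [F p]]]]

2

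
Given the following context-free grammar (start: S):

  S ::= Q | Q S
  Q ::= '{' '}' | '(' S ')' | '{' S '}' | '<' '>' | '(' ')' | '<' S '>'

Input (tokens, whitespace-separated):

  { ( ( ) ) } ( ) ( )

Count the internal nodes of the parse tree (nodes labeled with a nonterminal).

10

[S [Q { [S [Q ( [S [Q ( )]] )]] }] [S [Q ( )] [S [Q ( )]]]]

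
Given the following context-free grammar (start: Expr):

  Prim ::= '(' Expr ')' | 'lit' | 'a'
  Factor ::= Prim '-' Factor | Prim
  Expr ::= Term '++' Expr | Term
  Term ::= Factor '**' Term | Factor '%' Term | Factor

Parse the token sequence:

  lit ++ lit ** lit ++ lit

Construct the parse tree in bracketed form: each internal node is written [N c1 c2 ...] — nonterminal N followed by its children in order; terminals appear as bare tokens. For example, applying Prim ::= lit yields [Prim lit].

Expr
Term ++ Expr
Factor ++ Expr
Prim ++ Expr
lit ++ Expr
lit ++ Term ++ Expr
lit ++ Factor ** Term ++ Expr
lit ++ Prim ** Term ++ Expr
lit ++ lit ** Term ++ Expr
lit ++ lit ** Factor ++ Expr
lit ++ lit ** Prim ++ Expr
lit ++ lit ** lit ++ Expr
lit ++ lit ** lit ++ Term
lit ++ lit ** lit ++ Factor
lit ++ lit ** lit ++ Prim
lit ++ lit ** lit ++ lit

[Expr [Term [Factor [Prim lit]]] ++ [Expr [Term [Factor [Prim lit]] ** [Term [Factor [Prim lit]]]] ++ [Expr [Term [Factor [Prim lit]]]]]]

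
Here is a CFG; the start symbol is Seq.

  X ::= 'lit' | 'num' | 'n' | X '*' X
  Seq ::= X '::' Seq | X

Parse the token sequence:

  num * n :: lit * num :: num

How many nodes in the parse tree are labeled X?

7

[Seq [X [X num] * [X n]] :: [Seq [X [X lit] * [X num]] :: [Seq [X num]]]]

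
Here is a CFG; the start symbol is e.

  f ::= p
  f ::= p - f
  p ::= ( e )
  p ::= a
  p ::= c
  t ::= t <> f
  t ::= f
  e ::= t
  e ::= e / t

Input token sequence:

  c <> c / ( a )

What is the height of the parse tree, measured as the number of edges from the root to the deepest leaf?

[e [e [t [t [f [p c]]] <> [f [p c]]]] / [t [f [p ( [e [t [f [p a]]]] )]]]]

8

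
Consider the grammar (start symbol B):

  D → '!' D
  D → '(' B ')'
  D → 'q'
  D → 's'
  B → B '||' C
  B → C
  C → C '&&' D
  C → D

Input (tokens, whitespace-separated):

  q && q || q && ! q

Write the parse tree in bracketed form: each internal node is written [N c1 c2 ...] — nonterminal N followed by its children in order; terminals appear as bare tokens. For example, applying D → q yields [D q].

B
B || C
C || C
C && D || C
D && D || C
q && D || C
q && q || C
q && q || C && D
q && q || D && D
q && q || q && D
q && q || q && ! D
q && q || q && ! q

[B [B [C [C [D q]] && [D q]]] || [C [C [D q]] && [D ! [D q]]]]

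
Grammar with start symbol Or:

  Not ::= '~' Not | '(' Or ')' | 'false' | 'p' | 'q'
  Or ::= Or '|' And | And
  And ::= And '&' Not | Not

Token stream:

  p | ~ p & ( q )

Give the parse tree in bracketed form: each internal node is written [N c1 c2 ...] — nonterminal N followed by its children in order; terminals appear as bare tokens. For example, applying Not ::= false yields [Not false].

[Or [Or [And [Not p]]] | [And [And [Not ~ [Not p]]] & [Not ( [Or [And [Not q]]] )]]]

Or
Or | And
And | And
Not | And
p | And
p | And & Not
p | Not & Not
p | ~ Not & Not
p | ~ p & Not
p | ~ p & ( Or )
p | ~ p & ( And )
p | ~ p & ( Not )
p | ~ p & ( q )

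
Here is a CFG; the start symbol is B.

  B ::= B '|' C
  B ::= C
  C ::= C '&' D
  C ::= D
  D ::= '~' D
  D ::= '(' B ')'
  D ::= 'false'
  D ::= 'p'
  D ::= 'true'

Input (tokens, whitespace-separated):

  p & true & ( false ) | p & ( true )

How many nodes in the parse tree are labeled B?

[B [B [C [C [C [D p]] & [D true]] & [D ( [B [C [D false]]] )]]] | [C [C [D p]] & [D ( [B [C [D true]]] )]]]

4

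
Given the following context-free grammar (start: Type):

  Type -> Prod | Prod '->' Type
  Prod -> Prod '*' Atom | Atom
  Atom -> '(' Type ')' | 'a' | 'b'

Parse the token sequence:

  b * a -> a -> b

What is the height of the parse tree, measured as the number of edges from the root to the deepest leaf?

[Type [Prod [Prod [Atom b]] * [Atom a]] -> [Type [Prod [Atom a]] -> [Type [Prod [Atom b]]]]]

5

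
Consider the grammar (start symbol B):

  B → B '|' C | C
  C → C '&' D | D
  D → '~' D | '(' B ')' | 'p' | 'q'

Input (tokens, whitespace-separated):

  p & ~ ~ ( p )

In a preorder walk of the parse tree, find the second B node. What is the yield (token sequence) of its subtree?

p

[B [C [C [D p]] & [D ~ [D ~ [D ( [B [C [D p]]] )]]]]]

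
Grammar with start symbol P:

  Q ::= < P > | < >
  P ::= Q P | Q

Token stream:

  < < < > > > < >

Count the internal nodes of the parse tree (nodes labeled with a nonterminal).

[P [Q < [P [Q < [P [Q < >]] >]] >] [P [Q < >]]]

8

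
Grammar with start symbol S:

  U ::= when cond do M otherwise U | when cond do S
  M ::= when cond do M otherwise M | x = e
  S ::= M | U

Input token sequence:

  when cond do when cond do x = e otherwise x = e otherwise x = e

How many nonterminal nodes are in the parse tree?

[S [M when cond do [M when cond do [M x = e] otherwise [M x = e]] otherwise [M x = e]]]

6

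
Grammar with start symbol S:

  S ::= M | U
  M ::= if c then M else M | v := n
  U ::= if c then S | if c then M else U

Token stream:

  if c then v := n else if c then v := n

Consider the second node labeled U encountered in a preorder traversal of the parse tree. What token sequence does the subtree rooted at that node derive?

if c then v := n

[S [U if c then [M v := n] else [U if c then [S [M v := n]]]]]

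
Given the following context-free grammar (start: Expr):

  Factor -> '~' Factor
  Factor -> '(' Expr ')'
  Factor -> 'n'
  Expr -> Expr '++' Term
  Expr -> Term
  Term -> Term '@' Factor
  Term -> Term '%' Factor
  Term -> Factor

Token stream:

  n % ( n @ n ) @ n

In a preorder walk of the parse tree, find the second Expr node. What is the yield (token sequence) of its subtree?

n @ n

[Expr [Term [Term [Term [Factor n]] % [Factor ( [Expr [Term [Term [Factor n]] @ [Factor n]]] )]] @ [Factor n]]]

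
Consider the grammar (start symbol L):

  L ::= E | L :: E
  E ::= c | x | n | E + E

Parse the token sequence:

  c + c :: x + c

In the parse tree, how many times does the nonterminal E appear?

6

[L [L [E [E c] + [E c]]] :: [E [E x] + [E c]]]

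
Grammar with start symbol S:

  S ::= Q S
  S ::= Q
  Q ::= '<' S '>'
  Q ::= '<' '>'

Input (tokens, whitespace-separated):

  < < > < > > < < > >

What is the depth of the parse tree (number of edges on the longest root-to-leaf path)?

[S [Q < [S [Q < >] [S [Q < >]]] >] [S [Q < [S [Q < >]] >]]]

5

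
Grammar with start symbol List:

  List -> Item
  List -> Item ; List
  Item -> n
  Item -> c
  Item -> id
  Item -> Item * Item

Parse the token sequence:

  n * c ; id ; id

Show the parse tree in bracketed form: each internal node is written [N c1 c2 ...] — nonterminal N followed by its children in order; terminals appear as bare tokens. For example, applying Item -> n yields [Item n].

List
Item ; List
Item * Item ; List
n * Item ; List
n * c ; List
n * c ; Item ; List
n * c ; id ; List
n * c ; id ; Item
n * c ; id ; id

[List [Item [Item n] * [Item c]] ; [List [Item id] ; [List [Item id]]]]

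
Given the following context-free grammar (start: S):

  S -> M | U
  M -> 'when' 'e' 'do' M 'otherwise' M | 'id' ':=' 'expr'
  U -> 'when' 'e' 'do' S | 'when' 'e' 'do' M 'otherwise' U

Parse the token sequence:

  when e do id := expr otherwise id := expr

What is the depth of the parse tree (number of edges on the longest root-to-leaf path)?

[S [M when e do [M id := expr] otherwise [M id := expr]]]

3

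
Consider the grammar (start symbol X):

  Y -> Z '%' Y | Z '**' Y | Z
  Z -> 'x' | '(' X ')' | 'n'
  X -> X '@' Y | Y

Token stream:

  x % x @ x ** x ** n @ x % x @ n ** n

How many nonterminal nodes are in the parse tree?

22

[X [X [X [X [Y [Z x] % [Y [Z x]]]] @ [Y [Z x] ** [Y [Z x] ** [Y [Z n]]]]] @ [Y [Z x] % [Y [Z x]]]] @ [Y [Z n] ** [Y [Z n]]]]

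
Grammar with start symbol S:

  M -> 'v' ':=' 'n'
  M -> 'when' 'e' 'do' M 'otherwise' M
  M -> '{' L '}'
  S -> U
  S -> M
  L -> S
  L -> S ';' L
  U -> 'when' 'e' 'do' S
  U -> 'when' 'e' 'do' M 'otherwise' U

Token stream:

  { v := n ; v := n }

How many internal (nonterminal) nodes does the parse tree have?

8

[S [M { [L [S [M v := n]] ; [L [S [M v := n]]]] }]]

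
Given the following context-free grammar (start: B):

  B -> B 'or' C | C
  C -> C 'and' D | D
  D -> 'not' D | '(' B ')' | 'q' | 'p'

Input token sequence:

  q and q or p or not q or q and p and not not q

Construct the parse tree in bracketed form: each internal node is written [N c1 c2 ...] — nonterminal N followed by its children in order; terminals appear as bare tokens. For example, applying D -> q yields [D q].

B
B or C
B or C or C
B or C or C or C
C or C or C or C
C and D or C or C or C
D and D or C or C or C
q and D or C or C or C
q and q or C or C or C
q and q or D or C or C
q and q or p or C or C
q and q or p or D or C
q and q or p or not D or C
q and q or p or not q or C
q and q or p or not q or C and D
q and q or p or not q or C and D and D
q and q or p or not q or D and D and D
q and q or p or not q or q and D and D
q and q or p or not q or q and p and D
q and q or p or not q or q and p and not D
q and q or p or not q or q and p and not not D
q and q or p or not q or q and p and not not q

[B [B [B [B [C [C [D q]] and [D q]]] or [C [D p]]] or [C [D not [D q]]]] or [C [C [C [D q]] and [D p]] and [D not [D not [D q]]]]]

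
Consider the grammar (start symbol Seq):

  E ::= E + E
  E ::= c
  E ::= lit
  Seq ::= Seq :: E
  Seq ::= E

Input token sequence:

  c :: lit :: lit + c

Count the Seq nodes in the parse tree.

3

[Seq [Seq [Seq [E c]] :: [E lit]] :: [E [E lit] + [E c]]]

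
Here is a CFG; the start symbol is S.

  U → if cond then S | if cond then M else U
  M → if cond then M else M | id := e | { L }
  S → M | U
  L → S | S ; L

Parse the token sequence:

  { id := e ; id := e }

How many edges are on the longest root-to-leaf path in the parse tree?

6

[S [M { [L [S [M id := e]] ; [L [S [M id := e]]]] }]]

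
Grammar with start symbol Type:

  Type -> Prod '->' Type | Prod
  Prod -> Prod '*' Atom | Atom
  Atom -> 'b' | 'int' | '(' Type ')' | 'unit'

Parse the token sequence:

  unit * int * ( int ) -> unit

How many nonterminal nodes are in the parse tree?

13

[Type [Prod [Prod [Prod [Atom unit]] * [Atom int]] * [Atom ( [Type [Prod [Atom int]]] )]] -> [Type [Prod [Atom unit]]]]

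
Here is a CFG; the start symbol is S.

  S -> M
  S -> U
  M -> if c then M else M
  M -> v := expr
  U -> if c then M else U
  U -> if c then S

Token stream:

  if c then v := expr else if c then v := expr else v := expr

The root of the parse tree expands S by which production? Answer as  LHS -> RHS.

S -> M

[S [M if c then [M v := expr] else [M if c then [M v := expr] else [M v := expr]]]]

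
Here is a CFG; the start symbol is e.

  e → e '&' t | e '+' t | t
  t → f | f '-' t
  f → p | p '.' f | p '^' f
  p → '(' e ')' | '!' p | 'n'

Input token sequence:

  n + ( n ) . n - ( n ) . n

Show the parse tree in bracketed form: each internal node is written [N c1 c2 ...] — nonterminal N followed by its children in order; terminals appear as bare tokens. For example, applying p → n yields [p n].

e
e + t
t + t
f + t
p + t
n + t
n + f - t
n + p . f - t
n + ( e ) . f - t
n + ( t ) . f - t
n + ( f ) . f - t
n + ( p ) . f - t
n + ( n ) . f - t
n + ( n ) . p - t
n + ( n ) . n - t
n + ( n ) . n - f
n + ( n ) . n - p . f
n + ( n ) . n - ( e ) . f
n + ( n ) . n - ( t ) . f
n + ( n ) . n - ( f ) . f
n + ( n ) . n - ( p ) . f
n + ( n ) . n - ( n ) . f
n + ( n ) . n - ( n ) . p
n + ( n ) . n - ( n ) . n

[e [e [t [f [p n]]]] + [t [f [p ( [e [t [f [p n]]]] )] . [f [p n]]] - [t [f [p ( [e [t [f [p n]]]] )] . [f [p n]]]]]]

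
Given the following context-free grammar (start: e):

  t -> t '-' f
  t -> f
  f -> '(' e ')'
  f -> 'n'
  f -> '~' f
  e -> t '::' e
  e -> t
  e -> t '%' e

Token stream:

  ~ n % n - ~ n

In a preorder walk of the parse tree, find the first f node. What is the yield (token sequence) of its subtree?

[e [t [f ~ [f n]]] % [e [t [t [f n]] - [f ~ [f n]]]]]

~ n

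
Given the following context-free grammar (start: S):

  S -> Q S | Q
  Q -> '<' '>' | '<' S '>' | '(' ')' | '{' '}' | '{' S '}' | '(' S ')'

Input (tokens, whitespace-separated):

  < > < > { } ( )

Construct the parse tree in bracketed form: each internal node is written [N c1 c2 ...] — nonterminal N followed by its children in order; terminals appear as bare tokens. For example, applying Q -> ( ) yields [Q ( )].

[S [Q < >] [S [Q < >] [S [Q { }] [S [Q ( )]]]]]

S
Q S
< > S
< > Q S
< > < > S
< > < > Q S
< > < > { } S
< > < > { } Q
< > < > { } ( )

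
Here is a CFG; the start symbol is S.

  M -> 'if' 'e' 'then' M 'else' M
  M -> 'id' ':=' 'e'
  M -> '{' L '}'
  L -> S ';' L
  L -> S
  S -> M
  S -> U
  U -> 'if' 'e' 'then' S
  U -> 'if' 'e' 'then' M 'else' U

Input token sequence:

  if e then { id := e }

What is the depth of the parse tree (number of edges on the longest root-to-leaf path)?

[S [U if e then [S [M { [L [S [M id := e]]] }]]]]

7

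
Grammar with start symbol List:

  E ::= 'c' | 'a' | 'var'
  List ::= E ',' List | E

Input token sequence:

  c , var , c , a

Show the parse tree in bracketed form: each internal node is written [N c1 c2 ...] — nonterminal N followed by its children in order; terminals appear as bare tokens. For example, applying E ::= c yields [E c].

[List [E c] , [List [E var] , [List [E c] , [List [E a]]]]]

List
E , List
c , List
c , E , List
c , var , List
c , var , E , List
c , var , c , List
c , var , c , E
c , var , c , a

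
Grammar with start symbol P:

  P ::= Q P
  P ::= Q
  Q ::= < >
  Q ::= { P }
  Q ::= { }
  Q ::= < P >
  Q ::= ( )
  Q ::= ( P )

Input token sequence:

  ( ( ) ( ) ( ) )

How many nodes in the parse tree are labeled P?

4

[P [Q ( [P [Q ( )] [P [Q ( )] [P [Q ( )]]]] )]]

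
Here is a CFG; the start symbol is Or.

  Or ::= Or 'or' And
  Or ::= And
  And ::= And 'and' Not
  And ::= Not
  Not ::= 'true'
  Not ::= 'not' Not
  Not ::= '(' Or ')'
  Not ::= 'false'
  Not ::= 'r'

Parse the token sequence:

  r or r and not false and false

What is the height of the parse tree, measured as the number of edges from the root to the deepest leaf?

[Or [Or [And [Not r]]] or [And [And [And [Not r]] and [Not not [Not false]]] and [Not false]]]

5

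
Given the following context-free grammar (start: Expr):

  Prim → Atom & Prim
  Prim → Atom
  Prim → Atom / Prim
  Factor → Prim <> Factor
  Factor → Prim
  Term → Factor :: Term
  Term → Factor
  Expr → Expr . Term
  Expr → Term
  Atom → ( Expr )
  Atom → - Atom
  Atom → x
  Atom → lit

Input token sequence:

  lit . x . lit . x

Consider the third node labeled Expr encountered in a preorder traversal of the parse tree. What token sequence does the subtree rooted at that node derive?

[Expr [Expr [Expr [Expr [Term [Factor [Prim [Atom lit]]]]] . [Term [Factor [Prim [Atom x]]]]] . [Term [Factor [Prim [Atom lit]]]]] . [Term [Factor [Prim [Atom x]]]]]

lit . x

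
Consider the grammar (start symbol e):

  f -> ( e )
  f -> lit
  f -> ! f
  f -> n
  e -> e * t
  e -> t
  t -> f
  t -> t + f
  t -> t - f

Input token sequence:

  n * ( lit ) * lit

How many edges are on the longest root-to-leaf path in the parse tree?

[e [e [e [t [f n]]] * [t [f ( [e [t [f lit]]] )]]] * [t [f lit]]]

7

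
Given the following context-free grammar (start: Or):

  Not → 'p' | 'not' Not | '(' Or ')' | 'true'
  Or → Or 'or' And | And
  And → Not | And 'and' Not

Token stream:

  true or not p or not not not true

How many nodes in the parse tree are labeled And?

3

[Or [Or [Or [And [Not true]]] or [And [Not not [Not p]]]] or [And [Not not [Not not [Not not [Not true]]]]]]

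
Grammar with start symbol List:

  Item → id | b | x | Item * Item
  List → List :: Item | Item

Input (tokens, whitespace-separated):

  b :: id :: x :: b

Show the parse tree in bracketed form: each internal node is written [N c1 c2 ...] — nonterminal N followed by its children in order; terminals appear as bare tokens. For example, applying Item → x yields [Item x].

List
List :: Item
List :: Item :: Item
List :: Item :: Item :: Item
Item :: Item :: Item :: Item
b :: Item :: Item :: Item
b :: id :: Item :: Item
b :: id :: x :: Item
b :: id :: x :: b

[List [List [List [List [Item b]] :: [Item id]] :: [Item x]] :: [Item b]]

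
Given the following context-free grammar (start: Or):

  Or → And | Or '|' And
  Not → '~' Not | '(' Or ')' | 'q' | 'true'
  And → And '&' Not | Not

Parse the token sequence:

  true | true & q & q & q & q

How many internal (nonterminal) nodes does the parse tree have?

14

[Or [Or [And [Not true]]] | [And [And [And [And [And [Not true]] & [Not q]] & [Not q]] & [Not q]] & [Not q]]]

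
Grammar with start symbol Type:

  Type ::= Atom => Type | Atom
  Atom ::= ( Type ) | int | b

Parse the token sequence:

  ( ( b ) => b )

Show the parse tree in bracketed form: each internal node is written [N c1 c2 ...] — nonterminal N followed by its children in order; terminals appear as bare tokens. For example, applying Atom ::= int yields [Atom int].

[Type [Atom ( [Type [Atom ( [Type [Atom b]] )] => [Type [Atom b]]] )]]

Type
Atom
( Type )
( Atom => Type )
( ( Type ) => Type )
( ( Atom ) => Type )
( ( b ) => Type )
( ( b ) => Atom )
( ( b ) => b )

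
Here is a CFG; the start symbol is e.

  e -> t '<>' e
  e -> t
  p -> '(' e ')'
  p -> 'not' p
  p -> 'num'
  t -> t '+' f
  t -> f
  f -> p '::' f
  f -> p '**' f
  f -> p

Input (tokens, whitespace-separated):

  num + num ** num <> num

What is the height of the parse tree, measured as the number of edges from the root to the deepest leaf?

[e [t [t [f [p num]]] + [f [p num] ** [f [p num]]]] <> [e [t [f [p num]]]]]

5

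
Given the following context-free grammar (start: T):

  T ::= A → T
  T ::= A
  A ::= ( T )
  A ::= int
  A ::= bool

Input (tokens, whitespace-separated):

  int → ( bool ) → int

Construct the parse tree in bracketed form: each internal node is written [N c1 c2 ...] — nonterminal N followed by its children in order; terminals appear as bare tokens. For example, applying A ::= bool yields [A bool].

T
A → T
int → T
int → A → T
int → ( T ) → T
int → ( A ) → T
int → ( bool ) → T
int → ( bool ) → A
int → ( bool ) → int

[T [A int] → [T [A ( [T [A bool]] )] → [T [A int]]]]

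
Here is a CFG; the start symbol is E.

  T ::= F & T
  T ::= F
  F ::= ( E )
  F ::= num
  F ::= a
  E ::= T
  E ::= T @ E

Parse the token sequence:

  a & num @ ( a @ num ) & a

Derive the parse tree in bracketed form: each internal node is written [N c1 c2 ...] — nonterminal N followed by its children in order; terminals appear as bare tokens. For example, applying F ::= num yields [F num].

[E [T [F a] & [T [F num]]] @ [E [T [F ( [E [T [F a]] @ [E [T [F num]]]] )] & [T [F a]]]]]

E
T @ E
F & T @ E
a & T @ E
a & F @ E
a & num @ E
a & num @ T
a & num @ F & T
a & num @ ( E ) & T
a & num @ ( T @ E ) & T
a & num @ ( F @ E ) & T
a & num @ ( a @ E ) & T
a & num @ ( a @ T ) & T
a & num @ ( a @ F ) & T
a & num @ ( a @ num ) & T
a & num @ ( a @ num ) & F
a & num @ ( a @ num ) & a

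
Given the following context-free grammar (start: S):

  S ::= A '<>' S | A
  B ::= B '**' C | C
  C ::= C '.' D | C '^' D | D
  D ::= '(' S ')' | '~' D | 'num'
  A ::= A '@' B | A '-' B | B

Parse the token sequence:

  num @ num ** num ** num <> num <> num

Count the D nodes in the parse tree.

[S [A [A [B [C [D num]]]] @ [B [B [B [C [D num]]] ** [C [D num]]] ** [C [D num]]]] <> [S [A [B [C [D num]]]] <> [S [A [B [C [D num]]]]]]]

6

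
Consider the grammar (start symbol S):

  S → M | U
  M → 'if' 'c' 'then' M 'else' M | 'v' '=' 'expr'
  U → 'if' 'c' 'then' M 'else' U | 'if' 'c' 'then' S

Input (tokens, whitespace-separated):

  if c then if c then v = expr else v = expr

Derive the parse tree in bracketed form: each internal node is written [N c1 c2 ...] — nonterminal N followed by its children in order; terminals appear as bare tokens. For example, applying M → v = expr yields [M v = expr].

[S [U if c then [S [M if c then [M v = expr] else [M v = expr]]]]]

S
U
if c then S
if c then M
if c then if c then M else M
if c then if c then v = expr else M
if c then if c then v = expr else v = expr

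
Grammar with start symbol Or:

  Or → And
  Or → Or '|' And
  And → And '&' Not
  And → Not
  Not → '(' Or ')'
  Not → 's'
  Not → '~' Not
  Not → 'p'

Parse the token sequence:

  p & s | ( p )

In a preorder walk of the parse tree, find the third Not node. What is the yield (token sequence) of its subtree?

( p )

[Or [Or [And [And [Not p]] & [Not s]]] | [And [Not ( [Or [And [Not p]]] )]]]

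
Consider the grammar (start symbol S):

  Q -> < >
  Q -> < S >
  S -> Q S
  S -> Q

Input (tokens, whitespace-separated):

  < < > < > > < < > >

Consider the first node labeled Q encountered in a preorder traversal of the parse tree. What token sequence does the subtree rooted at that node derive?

< < > < > >

[S [Q < [S [Q < >] [S [Q < >]]] >] [S [Q < [S [Q < >]] >]]]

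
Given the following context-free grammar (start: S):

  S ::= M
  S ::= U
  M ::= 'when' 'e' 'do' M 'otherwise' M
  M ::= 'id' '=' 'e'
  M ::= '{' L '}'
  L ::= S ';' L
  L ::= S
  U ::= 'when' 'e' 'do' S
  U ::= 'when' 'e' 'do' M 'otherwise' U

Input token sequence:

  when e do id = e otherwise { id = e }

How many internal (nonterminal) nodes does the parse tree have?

[S [M when e do [M id = e] otherwise [M { [L [S [M id = e]]] }]]]

7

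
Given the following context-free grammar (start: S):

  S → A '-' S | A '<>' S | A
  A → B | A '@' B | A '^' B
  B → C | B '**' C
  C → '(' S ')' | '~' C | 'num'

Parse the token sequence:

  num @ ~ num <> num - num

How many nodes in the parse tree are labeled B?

[S [A [A [B [C num]]] @ [B [C ~ [C num]]]] <> [S [A [B [C num]]] - [S [A [B [C num]]]]]]

4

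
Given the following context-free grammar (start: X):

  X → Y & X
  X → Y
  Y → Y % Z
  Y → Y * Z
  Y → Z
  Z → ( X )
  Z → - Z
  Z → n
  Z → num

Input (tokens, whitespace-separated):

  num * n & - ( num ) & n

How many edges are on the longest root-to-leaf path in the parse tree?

8

[X [Y [Y [Z num]] * [Z n]] & [X [Y [Z - [Z ( [X [Y [Z num]]] )]]] & [X [Y [Z n]]]]]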